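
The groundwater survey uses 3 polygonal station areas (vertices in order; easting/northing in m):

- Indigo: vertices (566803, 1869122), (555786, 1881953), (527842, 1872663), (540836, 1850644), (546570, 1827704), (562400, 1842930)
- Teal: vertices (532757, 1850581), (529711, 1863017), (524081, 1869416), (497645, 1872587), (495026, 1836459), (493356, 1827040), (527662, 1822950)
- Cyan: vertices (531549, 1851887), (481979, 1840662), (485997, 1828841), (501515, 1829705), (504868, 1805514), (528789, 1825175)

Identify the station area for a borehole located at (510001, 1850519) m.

Teal

Cast a ray rightward from (510001, 1850519). For each polygon, the edges (by vertex number in listed order) whose endpoints lie on opposite sides of northing = 1850519, where each meets that height, and whether that is right or left of the point:
Indigo: 4–5 at easting≈540867.2 (right), 6–1 at easting≈563675.7 (right) → 2 crossings.
Teal: 4–5 at easting≈496045.2 (left), 7–1 at easting≈532745.6 (right) → 1 crossing.
Cyan: 1–2 at easting≈525507.9 (right), 6–1 at easting≈531407.7 (right) → 2 crossings.
Only Teal has an odd count, so the point is inside Teal.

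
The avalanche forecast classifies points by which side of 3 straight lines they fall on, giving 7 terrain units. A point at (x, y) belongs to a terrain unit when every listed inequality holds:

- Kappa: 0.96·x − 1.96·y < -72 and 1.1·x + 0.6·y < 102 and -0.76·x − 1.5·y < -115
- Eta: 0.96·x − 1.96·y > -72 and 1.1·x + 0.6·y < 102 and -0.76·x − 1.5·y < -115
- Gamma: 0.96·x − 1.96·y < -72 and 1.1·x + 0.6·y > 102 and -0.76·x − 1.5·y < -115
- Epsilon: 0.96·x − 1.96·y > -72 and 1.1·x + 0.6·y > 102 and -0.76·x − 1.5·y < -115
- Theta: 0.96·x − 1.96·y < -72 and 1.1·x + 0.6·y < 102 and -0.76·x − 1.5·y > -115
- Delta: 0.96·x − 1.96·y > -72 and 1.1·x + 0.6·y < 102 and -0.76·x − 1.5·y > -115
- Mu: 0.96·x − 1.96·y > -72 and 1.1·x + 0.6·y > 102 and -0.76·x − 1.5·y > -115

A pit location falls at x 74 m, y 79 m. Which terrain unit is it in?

Gamma

0.96·74 − 1.96·79 = -83.800, which is < -72
1.1·74 + 0.6·79 = 128.800, which is > 102
-0.76·74 − 1.5·79 = -174.740, which is < -115
This sign pattern matches Gamma.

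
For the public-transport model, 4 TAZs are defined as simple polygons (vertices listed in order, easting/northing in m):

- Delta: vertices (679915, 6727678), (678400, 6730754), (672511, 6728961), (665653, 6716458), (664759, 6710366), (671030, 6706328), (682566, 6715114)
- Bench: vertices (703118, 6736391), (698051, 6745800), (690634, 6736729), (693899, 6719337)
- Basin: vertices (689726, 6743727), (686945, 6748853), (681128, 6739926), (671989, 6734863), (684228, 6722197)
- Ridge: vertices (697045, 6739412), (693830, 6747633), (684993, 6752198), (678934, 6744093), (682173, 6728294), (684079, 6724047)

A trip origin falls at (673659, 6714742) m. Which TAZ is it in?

Delta

Cast a ray rightward from (673659, 6714742). For each polygon, the edges (by vertex number in listed order) whose endpoints lie on opposite sides of northing = 6714742, where each meets that height, and whether that is right or left of the point:
Delta: 4–5 at easting≈665401.2 (left), 6–7 at easting≈682077.6 (right) → 1 crossing.
Bench: no edge straddles that height → 0 crossings.
Basin: no edge straddles that height → 0 crossings.
Ridge: no edge straddles that height → 0 crossings.
Only Delta has an odd count, so the point is inside Delta.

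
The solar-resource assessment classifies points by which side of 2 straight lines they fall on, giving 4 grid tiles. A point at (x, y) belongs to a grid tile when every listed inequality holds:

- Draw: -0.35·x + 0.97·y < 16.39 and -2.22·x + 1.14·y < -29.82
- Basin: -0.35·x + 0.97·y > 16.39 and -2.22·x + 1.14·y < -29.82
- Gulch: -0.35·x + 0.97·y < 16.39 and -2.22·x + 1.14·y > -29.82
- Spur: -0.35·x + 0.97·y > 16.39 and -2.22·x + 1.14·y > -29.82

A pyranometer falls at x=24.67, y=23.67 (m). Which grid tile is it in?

-0.35·24.67 + 0.97·23.67 = 14.325, which is < 16.39
-2.22·24.67 + 1.14·23.67 = -27.784, which is > -29.82
This sign pattern matches Gulch.

Gulch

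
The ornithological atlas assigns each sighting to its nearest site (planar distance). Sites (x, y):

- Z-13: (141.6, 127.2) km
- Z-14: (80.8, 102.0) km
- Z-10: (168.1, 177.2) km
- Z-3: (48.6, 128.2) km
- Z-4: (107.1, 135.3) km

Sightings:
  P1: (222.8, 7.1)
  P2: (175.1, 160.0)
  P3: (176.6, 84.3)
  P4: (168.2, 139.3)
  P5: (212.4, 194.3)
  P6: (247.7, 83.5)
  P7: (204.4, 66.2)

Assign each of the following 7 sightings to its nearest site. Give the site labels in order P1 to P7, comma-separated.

Z-13, Z-10, Z-13, Z-13, Z-10, Z-13, Z-13

P1 → Z-13 (d²=21017.45)
P2 → Z-10 (d²=344.84)
P3 → Z-13 (d²=3065.41)
P4 → Z-13 (d²=853.97)
P5 → Z-10 (d²=2254.90)
P6 → Z-13 (d²=13166.90)
P7 → Z-13 (d²=7664.84)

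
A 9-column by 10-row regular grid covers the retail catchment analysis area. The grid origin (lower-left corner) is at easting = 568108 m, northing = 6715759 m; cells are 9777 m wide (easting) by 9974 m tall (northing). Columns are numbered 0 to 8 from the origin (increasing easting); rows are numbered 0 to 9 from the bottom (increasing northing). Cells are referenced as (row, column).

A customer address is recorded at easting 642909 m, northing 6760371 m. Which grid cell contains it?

Column index: ⌊(642909 − 568108) / 9777⌋ = ⌊7.651⌋ = 7
Row offset from origin: ⌊(6760371 − 6715759) / 9974⌋ = ⌊4.473⌋ = 4 → row 4

(4, 7)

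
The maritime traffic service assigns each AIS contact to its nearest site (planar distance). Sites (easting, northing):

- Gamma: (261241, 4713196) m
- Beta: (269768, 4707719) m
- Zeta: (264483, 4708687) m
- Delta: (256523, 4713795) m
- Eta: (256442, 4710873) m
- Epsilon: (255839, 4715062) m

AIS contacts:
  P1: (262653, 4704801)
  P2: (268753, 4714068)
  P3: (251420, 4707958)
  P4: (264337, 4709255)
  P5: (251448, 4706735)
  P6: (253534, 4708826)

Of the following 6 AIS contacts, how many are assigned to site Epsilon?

P1 → Zeta
P2 → Beta
P3 → Eta
P4 → Zeta
P5 → Eta
P6 → Eta
0 of the 6 go to Epsilon.

0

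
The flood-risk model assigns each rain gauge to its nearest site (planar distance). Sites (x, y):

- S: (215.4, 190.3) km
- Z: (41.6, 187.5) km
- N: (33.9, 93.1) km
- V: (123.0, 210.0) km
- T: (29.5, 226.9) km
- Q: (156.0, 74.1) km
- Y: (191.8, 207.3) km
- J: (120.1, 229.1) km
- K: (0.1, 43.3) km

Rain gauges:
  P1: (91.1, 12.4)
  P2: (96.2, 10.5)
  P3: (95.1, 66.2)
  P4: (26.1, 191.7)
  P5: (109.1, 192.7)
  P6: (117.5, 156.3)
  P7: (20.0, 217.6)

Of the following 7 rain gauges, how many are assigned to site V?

2

P1 → Q
P2 → Q
P3 → Q
P4 → Z
P5 → V
P6 → V
P7 → T
2 of the 7 go to V.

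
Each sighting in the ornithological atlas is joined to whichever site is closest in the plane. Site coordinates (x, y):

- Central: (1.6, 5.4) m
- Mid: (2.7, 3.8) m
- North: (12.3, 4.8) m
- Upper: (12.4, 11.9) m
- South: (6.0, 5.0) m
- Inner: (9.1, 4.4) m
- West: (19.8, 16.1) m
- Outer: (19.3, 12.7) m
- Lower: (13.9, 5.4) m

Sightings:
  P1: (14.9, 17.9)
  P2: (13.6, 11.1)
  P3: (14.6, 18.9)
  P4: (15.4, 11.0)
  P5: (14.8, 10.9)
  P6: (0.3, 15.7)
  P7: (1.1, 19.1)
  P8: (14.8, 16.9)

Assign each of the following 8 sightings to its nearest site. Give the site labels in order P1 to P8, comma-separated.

P1 → West (d²=27.25)
P2 → Upper (d²=2.08)
P3 → West (d²=34.88)
P4 → Upper (d²=9.81)
P5 → Upper (d²=6.76)
P6 → Central (d²=107.78)
P7 → Upper (d²=179.53)
P8 → West (d²=25.64)

West, Upper, West, Upper, Upper, Central, Upper, West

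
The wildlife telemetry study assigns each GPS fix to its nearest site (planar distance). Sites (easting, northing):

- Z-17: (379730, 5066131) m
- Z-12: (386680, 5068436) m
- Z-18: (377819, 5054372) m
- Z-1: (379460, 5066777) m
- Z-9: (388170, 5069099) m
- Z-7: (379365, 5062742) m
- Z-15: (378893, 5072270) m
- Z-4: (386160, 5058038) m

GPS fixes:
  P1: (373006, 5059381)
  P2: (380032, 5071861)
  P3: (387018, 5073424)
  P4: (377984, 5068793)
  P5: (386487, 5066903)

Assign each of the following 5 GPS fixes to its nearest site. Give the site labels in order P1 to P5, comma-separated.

Z-18, Z-15, Z-9, Z-1, Z-12

P1 → Z-18 (d²=48255050.00)
P2 → Z-15 (d²=1464602.00)
P3 → Z-9 (d²=20032729.00)
P4 → Z-1 (d²=6242832.00)
P5 → Z-12 (d²=2387338.00)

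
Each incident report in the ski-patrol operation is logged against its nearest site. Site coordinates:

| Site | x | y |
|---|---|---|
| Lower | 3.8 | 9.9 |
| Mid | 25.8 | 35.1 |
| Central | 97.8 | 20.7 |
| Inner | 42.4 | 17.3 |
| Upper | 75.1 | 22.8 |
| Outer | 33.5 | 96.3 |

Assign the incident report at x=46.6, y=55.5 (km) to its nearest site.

Squared distances to each site:
Lower: 3911.200; Mid: 848.800; Central: 3832.480; Inner: 1476.880; Upper: 1881.540; Outer: 1836.250.
Minimum at Mid.

Mid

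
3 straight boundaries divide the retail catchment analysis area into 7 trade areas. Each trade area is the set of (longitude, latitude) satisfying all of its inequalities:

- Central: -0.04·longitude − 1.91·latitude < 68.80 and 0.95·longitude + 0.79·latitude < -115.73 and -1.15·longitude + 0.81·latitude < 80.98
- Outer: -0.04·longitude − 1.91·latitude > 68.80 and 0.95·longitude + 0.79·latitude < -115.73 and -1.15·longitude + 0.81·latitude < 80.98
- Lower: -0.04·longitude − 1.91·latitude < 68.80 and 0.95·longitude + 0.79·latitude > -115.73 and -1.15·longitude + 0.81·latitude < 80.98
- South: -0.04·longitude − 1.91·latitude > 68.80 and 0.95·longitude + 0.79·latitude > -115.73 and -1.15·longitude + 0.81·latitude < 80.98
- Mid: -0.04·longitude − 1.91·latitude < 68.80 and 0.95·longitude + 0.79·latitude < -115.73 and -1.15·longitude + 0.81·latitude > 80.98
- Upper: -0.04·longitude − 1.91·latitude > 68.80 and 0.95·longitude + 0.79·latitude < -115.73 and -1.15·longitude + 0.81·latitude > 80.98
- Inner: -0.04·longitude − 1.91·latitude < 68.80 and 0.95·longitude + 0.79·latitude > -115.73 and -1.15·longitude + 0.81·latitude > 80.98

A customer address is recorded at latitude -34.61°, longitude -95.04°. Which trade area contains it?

-0.04·-95.04 − 1.91·-34.61 = 69.907, which is > 68.80
0.95·-95.04 + 0.79·-34.61 = -117.630, which is < -115.73
-1.15·-95.04 + 0.81·-34.61 = 81.262, which is > 80.98
This sign pattern matches Upper.

Upper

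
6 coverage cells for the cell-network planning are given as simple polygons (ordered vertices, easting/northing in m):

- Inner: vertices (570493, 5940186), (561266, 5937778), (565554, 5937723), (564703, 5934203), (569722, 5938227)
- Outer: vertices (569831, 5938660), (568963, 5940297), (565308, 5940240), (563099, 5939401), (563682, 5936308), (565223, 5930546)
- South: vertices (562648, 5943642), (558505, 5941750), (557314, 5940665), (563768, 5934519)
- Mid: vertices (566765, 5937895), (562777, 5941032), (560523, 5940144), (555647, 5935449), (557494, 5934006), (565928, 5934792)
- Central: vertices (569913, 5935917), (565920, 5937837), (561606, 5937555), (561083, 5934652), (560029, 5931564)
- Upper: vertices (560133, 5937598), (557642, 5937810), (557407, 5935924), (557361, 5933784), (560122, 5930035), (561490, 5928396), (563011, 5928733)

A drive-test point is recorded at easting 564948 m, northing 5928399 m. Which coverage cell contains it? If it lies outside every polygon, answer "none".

none

Cast a ray rightward from (564948, 5928399). For each polygon, the edges (by vertex number in listed order) whose endpoints lie on opposite sides of northing = 5928399, where each meets that height, and whether that is right or left of the point:
Inner: no edge straddles that height → 0 crossings.
Outer: no edge straddles that height → 0 crossings.
South: no edge straddles that height → 0 crossings.
Mid: no edge straddles that height → 0 crossings.
Central: no edge straddles that height → 0 crossings.
Upper: 5–6 at easting≈561487.5 (left), 6–7 at easting≈561503.5 (left) → 0 crossings.
All counts are even, so the point lies outside every listed polygon.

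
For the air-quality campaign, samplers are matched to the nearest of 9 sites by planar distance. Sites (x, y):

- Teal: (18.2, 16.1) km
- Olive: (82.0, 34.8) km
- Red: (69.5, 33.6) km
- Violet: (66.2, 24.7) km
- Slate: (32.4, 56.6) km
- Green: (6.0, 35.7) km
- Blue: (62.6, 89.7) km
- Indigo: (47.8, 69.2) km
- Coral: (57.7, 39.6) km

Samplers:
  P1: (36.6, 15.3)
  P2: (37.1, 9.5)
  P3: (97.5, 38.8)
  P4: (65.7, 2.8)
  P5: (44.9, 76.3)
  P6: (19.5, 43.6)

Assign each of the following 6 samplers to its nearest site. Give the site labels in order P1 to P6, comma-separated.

P1 → Teal (d²=339.20)
P2 → Teal (d²=400.77)
P3 → Olive (d²=256.25)
P4 → Violet (d²=479.86)
P5 → Indigo (d²=58.82)
P6 → Green (d²=244.66)

Teal, Teal, Olive, Violet, Indigo, Green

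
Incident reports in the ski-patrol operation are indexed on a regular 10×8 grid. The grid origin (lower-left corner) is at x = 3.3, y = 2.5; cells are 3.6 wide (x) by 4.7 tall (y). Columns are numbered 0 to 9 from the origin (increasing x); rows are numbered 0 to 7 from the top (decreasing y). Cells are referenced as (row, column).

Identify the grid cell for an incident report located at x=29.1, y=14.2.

Column index: ⌊(29.1 − 3.3) / 3.6⌋ = ⌊7.167⌋ = 7
Row offset from origin: ⌊(14.2 − 2.5) / 4.7⌋ = ⌊2.489⌋ = 2 → row 5 (counted from top)

(5, 7)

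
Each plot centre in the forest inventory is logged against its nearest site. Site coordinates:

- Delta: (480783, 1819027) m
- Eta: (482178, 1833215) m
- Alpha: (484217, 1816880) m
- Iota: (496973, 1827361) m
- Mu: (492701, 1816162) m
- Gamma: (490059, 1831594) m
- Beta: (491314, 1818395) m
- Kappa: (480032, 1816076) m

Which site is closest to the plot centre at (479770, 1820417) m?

Squared distances to each site:
Delta: 2958269.000; Eta: 169587268.000; Alpha: 32286178.000; Iota: 344162345.000; Mu: 185315786.000; Gamma: 230788850.000; Beta: 137352420.000; Kappa: 18912925.000.
Minimum at Delta.

Delta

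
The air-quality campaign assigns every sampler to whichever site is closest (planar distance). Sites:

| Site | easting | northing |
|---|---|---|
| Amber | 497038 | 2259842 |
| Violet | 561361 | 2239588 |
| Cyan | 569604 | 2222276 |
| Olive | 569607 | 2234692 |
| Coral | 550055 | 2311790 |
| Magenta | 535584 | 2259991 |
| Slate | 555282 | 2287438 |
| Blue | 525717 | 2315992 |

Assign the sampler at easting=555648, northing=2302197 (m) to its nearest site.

Coral

Squared distances to each site:
Amber: 5229078125.000; Violet: 3952525250.000; Cyan: 6582136177.000; Olive: 4751778706.000; Coral: 123307298.000; Magenta: 2183910532.000; Slate: 217962037.000; Blue: 1086166786.000.
Minimum at Coral.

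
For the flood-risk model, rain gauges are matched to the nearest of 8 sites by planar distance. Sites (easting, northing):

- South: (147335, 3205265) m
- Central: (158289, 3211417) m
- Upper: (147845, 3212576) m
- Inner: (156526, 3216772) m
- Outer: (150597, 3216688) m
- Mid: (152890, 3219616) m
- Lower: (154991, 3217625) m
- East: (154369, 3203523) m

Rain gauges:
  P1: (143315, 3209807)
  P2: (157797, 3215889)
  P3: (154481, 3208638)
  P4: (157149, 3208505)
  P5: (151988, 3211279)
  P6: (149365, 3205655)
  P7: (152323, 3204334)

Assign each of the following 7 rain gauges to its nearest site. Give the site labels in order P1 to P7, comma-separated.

Upper, Inner, Central, Central, Upper, South, East

P1 → Upper (d²=28188261.00)
P2 → Inner (d²=2395130.00)
P3 → Central (d²=22223705.00)
P4 → Central (d²=9779344.00)
P5 → Upper (d²=18846658.00)
P6 → South (d²=4273000.00)
P7 → East (d²=4843837.00)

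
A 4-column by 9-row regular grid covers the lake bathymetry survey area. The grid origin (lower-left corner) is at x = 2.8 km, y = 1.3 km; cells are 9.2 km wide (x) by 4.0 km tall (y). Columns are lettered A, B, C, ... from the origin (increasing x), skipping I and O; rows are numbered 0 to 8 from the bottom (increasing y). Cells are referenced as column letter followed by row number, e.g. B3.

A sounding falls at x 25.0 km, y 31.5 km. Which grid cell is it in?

Column index: ⌊(25.0 − 2.8) / 9.2⌋ = ⌊2.413⌋ = 2 → column C
Row offset from origin: ⌊(31.5 − 1.3) / 4.0⌋ = ⌊7.550⌋ = 7 → row 7

C7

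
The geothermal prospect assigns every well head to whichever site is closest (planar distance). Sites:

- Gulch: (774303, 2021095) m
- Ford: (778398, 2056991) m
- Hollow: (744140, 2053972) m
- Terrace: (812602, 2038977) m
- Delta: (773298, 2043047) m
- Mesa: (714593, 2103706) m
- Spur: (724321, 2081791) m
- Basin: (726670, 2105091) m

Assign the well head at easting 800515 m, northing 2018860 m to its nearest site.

Terrace

Squared distances to each site:
Gulch: 692064169.000; Ford: 1943134850.000; Hollow: 4410993169.000; Terrace: 550789258.000; Delta: 1325776058.000; Mesa: 14581433800.000; Spur: 9765836397.000; Basin: 12888869386.000.
Minimum at Terrace.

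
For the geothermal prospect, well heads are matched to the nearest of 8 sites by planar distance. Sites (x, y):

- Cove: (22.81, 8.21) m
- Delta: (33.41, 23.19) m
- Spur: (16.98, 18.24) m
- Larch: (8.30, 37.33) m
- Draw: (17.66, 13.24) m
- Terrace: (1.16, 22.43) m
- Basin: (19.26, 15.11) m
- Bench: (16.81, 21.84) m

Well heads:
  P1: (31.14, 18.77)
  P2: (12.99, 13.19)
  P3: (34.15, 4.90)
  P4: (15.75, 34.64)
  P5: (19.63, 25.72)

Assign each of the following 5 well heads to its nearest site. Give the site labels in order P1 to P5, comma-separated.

P1 → Delta (d²=24.69)
P2 → Draw (d²=21.81)
P3 → Cove (d²=139.55)
P4 → Larch (d²=62.74)
P5 → Bench (d²=23.01)

Delta, Draw, Cove, Larch, Bench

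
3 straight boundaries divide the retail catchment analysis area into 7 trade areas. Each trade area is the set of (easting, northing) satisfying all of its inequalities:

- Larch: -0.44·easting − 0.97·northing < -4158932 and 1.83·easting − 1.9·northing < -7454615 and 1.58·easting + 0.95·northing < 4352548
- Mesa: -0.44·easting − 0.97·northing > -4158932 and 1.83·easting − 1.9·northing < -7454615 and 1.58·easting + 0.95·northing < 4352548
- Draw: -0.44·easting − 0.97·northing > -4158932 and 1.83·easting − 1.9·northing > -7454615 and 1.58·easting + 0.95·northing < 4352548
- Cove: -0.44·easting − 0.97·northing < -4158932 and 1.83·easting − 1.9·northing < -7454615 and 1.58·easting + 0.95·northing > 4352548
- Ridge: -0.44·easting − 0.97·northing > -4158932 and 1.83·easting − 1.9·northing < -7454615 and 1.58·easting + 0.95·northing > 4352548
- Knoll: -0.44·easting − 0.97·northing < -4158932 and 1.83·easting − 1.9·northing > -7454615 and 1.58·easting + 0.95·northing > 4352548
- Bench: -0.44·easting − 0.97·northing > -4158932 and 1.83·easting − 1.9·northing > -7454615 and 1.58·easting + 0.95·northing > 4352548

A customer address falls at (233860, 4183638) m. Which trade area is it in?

Larch

-0.44·233860 − 0.97·4183638 = -4161027.260, which is < -4158932
1.83·233860 − 1.9·4183638 = -7520948.400, which is < -7454615
1.58·233860 + 0.95·4183638 = 4343954.900, which is < 4352548
This sign pattern matches Larch.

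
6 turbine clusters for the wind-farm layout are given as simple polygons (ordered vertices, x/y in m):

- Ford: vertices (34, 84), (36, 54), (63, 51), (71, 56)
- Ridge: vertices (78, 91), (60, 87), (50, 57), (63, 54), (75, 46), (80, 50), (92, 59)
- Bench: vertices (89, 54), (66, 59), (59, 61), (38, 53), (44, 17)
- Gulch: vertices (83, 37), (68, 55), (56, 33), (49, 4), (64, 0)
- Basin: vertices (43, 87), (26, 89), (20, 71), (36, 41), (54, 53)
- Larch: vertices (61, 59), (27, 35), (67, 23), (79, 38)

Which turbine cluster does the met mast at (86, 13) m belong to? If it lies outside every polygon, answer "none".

Cast a ray rightward from (86, 13). For each polygon, the edges (by vertex number in listed order) whose endpoints lie on opposite sides of y = 13, where each meets that height, and whether that is right or left of the point:
Ford: no edge straddles that height → 0 crossings.
Ridge: no edge straddles that height → 0 crossings.
Bench: no edge straddles that height → 0 crossings.
Gulch: 3–4 at x≈51.2 (left), 5–1 at x≈70.7 (left) → 0 crossings.
Basin: no edge straddles that height → 0 crossings.
Larch: no edge straddles that height → 0 crossings.
All counts are even, so the point lies outside every listed polygon.

none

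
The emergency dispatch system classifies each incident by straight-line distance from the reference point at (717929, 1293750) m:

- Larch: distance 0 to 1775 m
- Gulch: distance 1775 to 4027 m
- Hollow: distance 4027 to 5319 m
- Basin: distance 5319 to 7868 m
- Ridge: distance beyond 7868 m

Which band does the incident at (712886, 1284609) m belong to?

Distance = √((712886−717929)² + (1284609−1293750)²) = √(25431849.000 + 83557881.000) = 10439.815 m.
7868 ≤ 10439.815 < ∞ → Ridge.

Ridge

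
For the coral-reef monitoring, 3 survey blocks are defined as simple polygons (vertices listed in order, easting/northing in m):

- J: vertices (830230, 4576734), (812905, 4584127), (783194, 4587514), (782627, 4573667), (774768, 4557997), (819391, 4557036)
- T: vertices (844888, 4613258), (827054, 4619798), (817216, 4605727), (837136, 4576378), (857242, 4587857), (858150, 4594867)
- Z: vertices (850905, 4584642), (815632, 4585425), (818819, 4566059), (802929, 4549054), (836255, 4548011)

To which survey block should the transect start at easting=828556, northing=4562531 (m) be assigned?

Z

Cast a ray rightward from (828556, 4562531). For each polygon, the edges (by vertex number in listed order) whose endpoints lie on opposite sides of northing = 4562531, where each meets that height, and whether that is right or left of the point:
J: 4–5 at easting≈777041.9 (left), 6–1 at easting≈822414.7 (left) → 0 crossings.
T: no edge straddles that height → 0 crossings.
Z: 3–4 at easting≈815522.3 (left), 5–1 at easting≈842062.0 (right) → 1 crossing.
Only Z has an odd count, so the point is inside Z.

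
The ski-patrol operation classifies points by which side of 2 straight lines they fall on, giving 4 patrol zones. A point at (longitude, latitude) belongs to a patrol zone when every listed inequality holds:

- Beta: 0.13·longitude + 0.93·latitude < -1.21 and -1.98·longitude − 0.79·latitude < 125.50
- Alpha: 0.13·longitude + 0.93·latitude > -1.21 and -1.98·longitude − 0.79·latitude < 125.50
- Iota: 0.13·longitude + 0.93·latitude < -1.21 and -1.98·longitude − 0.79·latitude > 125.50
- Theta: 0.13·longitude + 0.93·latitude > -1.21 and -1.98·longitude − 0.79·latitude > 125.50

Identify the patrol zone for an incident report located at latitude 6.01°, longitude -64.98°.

Beta

0.13·-64.98 + 0.93·6.01 = -2.858, which is < -1.21
-1.98·-64.98 − 0.79·6.01 = 123.913, which is < 125.50
This sign pattern matches Beta.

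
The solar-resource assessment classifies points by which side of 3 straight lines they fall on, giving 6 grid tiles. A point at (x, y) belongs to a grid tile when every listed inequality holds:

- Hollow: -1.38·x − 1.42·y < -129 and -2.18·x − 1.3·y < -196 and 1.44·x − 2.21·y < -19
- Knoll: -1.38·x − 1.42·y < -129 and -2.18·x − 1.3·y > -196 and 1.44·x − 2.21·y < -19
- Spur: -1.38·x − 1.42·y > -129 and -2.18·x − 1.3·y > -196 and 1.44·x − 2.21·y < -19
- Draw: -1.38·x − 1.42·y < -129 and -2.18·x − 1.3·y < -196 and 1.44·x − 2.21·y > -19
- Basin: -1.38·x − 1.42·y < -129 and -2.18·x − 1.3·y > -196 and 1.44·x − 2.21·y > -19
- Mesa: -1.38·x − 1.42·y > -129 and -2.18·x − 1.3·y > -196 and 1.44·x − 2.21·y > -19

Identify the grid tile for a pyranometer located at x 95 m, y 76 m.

-1.38·95 − 1.42·76 = -239.020, which is < -129
-2.18·95 − 1.3·76 = -305.900, which is < -196
1.44·95 − 2.21·76 = -31.160, which is < -19
This sign pattern matches Hollow.

Hollow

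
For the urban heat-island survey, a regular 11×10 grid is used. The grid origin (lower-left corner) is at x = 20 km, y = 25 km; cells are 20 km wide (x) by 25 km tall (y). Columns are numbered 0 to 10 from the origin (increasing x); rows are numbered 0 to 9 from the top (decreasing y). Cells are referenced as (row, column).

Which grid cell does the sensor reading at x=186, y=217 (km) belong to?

(2, 8)

Column index: ⌊(186 − 20) / 20⌋ = ⌊8.300⌋ = 8
Row offset from origin: ⌊(217 − 25) / 25⌋ = ⌊7.680⌋ = 7 → row 2 (counted from top)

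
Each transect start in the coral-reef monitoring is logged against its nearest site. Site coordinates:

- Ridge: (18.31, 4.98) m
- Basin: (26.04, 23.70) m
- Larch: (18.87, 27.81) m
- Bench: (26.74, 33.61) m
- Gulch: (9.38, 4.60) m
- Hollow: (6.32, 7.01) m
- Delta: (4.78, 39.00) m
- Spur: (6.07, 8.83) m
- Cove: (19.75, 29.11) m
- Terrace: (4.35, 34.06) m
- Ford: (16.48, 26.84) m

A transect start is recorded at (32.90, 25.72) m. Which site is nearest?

Basin

Squared distances to each site:
Ridge: 643.016; Basin: 51.140; Larch: 201.209; Bench: 100.198; Gulch: 999.245; Hollow: 1056.561; Delta: 967.093; Spur: 1005.121; Cove: 184.415; Terrace: 884.658; Ford: 270.871.
Minimum at Basin.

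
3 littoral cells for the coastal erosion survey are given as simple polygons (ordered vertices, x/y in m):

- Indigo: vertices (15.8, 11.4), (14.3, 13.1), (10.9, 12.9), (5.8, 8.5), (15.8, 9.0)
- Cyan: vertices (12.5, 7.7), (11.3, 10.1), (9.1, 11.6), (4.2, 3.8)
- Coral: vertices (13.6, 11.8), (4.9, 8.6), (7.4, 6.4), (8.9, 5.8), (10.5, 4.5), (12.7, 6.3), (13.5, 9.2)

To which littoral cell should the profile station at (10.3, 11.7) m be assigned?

Indigo

Cast a ray rightward from (10.3, 11.7). For each polygon, the edges (by vertex number in listed order) whose endpoints lie on opposite sides of y = 11.7, where each meets that height, and whether that is right or left of the point:
Indigo: 1–2 at x≈15.54 (right), 3–4 at x≈9.51 (left) → 1 crossing.
Cyan: no edge straddles that height → 0 crossings.
Coral: 1–2 at x≈13.33 (right), 7–1 at x≈13.60 (right) → 2 crossings.
Only Indigo has an odd count, so the point is inside Indigo.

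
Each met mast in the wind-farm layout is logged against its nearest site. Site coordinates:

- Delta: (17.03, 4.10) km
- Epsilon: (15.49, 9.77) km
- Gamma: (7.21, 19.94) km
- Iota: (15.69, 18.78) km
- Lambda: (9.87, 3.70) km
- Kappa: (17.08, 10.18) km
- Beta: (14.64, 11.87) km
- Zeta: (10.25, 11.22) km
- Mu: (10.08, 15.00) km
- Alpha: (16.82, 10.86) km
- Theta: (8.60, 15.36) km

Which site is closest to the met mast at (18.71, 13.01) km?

Squared distances to each site:
Delta: 82.211; Epsilon: 20.866; Gamma: 180.275; Iota: 42.413; Lambda: 164.822; Kappa: 10.666; Beta: 17.865; Zeta: 74.776; Mu: 78.437; Alpha: 8.195; Theta: 107.735.
Minimum at Alpha.

Alpha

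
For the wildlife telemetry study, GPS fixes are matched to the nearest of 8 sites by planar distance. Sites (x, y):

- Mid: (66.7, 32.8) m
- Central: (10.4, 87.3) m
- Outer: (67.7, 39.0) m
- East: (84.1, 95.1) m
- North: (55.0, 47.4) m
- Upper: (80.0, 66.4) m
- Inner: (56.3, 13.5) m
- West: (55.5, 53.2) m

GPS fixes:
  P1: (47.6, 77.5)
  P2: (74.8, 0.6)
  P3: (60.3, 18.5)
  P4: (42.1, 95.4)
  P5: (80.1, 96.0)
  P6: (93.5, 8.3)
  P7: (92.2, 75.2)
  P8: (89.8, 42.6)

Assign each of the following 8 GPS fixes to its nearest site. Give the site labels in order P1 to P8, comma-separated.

West, Inner, Inner, Central, East, Mid, Upper, Outer

P1 → West (d²=652.90)
P2 → Inner (d²=508.66)
P3 → Inner (d²=41.00)
P4 → Central (d²=1070.50)
P5 → East (d²=16.81)
P6 → Mid (d²=1318.49)
P7 → Upper (d²=226.28)
P8 → Outer (d²=501.37)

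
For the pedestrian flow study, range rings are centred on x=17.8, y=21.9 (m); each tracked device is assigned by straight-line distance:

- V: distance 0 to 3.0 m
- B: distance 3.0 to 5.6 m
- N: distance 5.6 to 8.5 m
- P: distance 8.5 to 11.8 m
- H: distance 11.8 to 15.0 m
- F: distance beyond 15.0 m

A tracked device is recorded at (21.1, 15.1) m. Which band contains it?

Distance = √((21.1−17.8)² + (15.1−21.9)²) = √(10.890 + 46.240) = 7.558 m.
5.6 ≤ 7.558 < 8.5 → N.

N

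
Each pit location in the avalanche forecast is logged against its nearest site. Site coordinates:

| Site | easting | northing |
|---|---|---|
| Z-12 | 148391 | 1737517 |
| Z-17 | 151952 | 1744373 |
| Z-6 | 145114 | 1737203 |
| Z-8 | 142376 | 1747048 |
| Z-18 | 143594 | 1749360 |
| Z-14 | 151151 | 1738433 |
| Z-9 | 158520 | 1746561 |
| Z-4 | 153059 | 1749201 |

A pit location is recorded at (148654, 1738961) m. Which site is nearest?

Squared distances to each site:
Z-12: 2154305.000; Z-17: 40166548.000; Z-6: 15622164.000; Z-8: 104812853.000; Z-18: 133742801.000; Z-14: 6513793.000; Z-9: 155097956.000; Z-4: 124261625.000.
Minimum at Z-12.

Z-12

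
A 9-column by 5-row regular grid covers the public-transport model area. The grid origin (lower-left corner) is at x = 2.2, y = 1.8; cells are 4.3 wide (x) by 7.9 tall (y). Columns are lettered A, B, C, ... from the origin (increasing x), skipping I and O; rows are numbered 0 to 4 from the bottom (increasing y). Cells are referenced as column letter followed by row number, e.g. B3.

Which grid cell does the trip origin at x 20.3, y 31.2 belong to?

E3

Column index: ⌊(20.3 − 2.2) / 4.3⌋ = ⌊4.209⌋ = 4 → column E
Row offset from origin: ⌊(31.2 − 1.8) / 7.9⌋ = ⌊3.722⌋ = 3 → row 3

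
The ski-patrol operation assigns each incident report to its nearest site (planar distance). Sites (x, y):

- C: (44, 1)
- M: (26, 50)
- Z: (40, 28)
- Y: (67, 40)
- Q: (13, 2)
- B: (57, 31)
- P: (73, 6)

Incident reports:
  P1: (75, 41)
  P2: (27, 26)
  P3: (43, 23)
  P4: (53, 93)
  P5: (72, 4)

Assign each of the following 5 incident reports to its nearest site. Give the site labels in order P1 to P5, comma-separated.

Y, Z, Z, M, P

P1 → Y (d²=65.00)
P2 → Z (d²=173.00)
P3 → Z (d²=34.00)
P4 → M (d²=2578.00)
P5 → P (d²=5.00)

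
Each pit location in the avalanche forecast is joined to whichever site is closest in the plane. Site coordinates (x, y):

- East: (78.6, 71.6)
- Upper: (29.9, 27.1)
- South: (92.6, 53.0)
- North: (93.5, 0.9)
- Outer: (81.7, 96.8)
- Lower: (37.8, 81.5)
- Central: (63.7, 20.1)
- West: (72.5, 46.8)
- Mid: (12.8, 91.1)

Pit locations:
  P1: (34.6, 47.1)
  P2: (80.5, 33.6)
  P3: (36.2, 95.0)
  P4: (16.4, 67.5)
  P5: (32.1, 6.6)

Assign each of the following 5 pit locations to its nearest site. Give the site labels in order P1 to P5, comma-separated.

P1 → Upper (d²=422.09)
P2 → West (d²=238.24)
P3 → Lower (d²=184.81)
P4 → Mid (d²=569.92)
P5 → Upper (d²=425.09)

Upper, West, Lower, Mid, Upper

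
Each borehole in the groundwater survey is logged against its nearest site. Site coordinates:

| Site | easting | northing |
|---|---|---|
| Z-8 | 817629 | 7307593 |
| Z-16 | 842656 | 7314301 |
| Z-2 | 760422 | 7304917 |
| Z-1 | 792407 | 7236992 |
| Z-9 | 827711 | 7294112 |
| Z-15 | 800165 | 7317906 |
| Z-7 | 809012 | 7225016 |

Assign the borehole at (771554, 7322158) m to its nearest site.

Z-2

Squared distances to each site:
Z-8: 2335044850.000; Z-16: 5117226853.000; Z-2: 421173505.000; Z-1: 7688095165.000; Z-9: 3940186765.000; Z-15: 836668825.000; Z-7: 10839669928.000.
Minimum at Z-2.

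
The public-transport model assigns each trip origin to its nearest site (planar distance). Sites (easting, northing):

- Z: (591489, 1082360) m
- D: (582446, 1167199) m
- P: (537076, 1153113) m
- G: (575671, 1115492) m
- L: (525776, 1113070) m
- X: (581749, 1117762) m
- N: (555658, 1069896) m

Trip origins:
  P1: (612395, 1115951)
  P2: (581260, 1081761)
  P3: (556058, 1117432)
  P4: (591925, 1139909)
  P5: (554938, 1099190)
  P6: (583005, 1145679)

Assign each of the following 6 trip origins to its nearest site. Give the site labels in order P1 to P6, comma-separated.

P1 → X (d²=942457037.00)
P2 → Z (d²=104991242.00)
P3 → G (d²=388433369.00)
P4 → X (d²=594040585.00)
P5 → G (d²=695612493.00)
P6 → D (d²=463422881.00)

X, Z, G, X, G, D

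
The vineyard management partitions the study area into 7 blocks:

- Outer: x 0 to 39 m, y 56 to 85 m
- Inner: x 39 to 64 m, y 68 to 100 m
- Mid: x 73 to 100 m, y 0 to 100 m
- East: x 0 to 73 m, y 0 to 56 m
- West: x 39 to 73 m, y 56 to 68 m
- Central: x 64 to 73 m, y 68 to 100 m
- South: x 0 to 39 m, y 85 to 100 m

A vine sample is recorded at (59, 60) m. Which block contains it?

West

The point has x = 59 and y = 60.
Only West satisfies 39 ≤ x ≤ 73 and 56 ≤ y ≤ 68.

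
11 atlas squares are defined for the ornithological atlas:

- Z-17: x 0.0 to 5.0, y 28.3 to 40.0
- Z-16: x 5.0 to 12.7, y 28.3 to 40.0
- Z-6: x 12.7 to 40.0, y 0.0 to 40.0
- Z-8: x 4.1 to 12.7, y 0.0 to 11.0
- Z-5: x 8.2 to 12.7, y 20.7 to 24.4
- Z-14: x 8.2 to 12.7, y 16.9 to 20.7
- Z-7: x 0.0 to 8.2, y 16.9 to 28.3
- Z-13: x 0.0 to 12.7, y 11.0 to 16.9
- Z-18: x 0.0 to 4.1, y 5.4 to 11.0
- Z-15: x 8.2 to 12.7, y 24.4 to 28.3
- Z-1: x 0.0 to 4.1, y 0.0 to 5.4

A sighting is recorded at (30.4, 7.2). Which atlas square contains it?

The point has x = 30.4 and y = 7.2.
Only Z-6 satisfies 12.7 ≤ x ≤ 40.0 and 0.0 ≤ y ≤ 40.0.

Z-6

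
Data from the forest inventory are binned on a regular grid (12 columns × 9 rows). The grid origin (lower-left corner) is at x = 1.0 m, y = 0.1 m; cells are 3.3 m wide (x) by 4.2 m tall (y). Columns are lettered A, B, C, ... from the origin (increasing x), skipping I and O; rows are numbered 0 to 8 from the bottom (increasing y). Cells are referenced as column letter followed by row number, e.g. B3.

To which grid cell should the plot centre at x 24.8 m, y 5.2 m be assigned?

Column index: ⌊(24.8 − 1.0) / 3.3⌋ = ⌊7.212⌋ = 7 → column H
Row offset from origin: ⌊(5.2 − 0.1) / 4.2⌋ = ⌊1.214⌋ = 1 → row 1

H1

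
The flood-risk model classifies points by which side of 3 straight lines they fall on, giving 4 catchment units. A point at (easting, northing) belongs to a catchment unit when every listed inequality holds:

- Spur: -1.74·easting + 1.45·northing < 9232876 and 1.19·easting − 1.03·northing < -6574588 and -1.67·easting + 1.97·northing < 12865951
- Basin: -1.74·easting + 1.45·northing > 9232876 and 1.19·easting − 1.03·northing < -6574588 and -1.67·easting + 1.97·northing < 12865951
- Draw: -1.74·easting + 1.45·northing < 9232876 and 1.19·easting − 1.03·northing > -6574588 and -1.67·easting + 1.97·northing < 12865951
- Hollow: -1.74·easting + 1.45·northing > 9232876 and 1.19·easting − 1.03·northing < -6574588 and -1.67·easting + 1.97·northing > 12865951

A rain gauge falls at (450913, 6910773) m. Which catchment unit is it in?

-1.74·450913 + 1.45·6910773 = 9236032.230, which is > 9232876
1.19·450913 − 1.03·6910773 = -6581509.720, which is < -6574588
-1.67·450913 + 1.97·6910773 = 12861198.100, which is < 12865951
This sign pattern matches Basin.

Basin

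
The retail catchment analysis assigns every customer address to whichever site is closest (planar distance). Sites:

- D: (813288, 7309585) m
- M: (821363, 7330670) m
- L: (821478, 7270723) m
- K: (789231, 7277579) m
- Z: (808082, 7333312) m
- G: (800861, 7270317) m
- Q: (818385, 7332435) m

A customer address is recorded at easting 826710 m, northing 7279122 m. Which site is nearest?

Squared distances to each site:
D: 1108144453.000; M: 2685786713.000; L: 97917025.000; K: 1407056290.000; Z: 3283558484.000; G: 745698826.000; Q: 2911581594.000.
Minimum at L.

L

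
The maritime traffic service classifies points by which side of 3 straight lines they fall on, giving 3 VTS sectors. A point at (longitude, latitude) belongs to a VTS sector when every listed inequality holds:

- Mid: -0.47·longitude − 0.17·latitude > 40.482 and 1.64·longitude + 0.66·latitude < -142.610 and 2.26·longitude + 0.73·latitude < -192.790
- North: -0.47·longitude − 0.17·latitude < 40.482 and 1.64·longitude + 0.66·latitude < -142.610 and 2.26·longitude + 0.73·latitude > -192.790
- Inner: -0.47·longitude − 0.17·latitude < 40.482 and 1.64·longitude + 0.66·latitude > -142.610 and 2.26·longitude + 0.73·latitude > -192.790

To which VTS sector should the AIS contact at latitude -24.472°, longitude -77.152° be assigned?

-0.47·-77.152 − 0.17·-24.472 = 40.422, which is < 40.482
1.64·-77.152 + 0.66·-24.472 = -142.681, which is < -142.610
2.26·-77.152 + 0.73·-24.472 = -192.228, which is > -192.790
This sign pattern matches North.

North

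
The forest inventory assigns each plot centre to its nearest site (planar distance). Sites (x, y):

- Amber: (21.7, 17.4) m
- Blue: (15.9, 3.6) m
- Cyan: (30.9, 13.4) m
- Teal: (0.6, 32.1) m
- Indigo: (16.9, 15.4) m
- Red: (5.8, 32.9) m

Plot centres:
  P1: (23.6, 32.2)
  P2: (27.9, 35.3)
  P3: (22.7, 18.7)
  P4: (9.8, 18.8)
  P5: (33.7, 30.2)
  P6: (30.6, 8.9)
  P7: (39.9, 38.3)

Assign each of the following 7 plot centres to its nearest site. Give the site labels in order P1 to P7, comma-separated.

Amber, Amber, Amber, Indigo, Cyan, Cyan, Cyan

P1 → Amber (d²=222.65)
P2 → Amber (d²=358.85)
P3 → Amber (d²=2.69)
P4 → Indigo (d²=61.97)
P5 → Cyan (d²=290.08)
P6 → Cyan (d²=20.34)
P7 → Cyan (d²=701.01)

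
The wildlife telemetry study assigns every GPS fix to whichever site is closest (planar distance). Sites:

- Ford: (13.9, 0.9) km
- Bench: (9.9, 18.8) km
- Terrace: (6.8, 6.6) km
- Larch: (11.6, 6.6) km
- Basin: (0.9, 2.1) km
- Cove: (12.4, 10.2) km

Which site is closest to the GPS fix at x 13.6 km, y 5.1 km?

Squared distances to each site:
Ford: 17.730; Bench: 201.380; Terrace: 48.490; Larch: 6.250; Basin: 170.290; Cove: 27.450.
Minimum at Larch.

Larch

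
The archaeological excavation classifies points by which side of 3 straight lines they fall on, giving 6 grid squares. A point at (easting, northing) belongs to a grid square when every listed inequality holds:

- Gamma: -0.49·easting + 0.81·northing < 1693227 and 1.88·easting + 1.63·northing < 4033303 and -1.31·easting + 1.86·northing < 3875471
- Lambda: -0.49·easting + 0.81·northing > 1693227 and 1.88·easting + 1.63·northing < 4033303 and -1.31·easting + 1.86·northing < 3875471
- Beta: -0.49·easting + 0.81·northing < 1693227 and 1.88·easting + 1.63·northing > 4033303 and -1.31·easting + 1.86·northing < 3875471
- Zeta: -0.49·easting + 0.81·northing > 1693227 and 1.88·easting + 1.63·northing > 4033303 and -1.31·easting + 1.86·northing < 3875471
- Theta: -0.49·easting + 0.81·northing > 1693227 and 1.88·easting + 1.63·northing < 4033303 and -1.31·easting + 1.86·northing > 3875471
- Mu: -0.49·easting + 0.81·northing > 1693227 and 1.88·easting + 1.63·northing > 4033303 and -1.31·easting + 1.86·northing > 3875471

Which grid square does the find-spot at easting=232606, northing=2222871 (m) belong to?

Beta

-0.49·232606 + 0.81·2222871 = 1686548.570, which is < 1693227
1.88·232606 + 1.63·2222871 = 4060579.010, which is > 4033303
-1.31·232606 + 1.86·2222871 = 3829826.200, which is < 3875471
This sign pattern matches Beta.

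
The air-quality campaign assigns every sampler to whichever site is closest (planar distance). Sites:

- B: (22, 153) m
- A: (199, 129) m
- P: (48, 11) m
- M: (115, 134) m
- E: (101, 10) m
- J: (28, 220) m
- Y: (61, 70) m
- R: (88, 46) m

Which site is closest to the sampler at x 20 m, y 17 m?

Squared distances to each site:
B: 18500.000; A: 44585.000; P: 820.000; M: 22714.000; E: 6610.000; J: 41273.000; Y: 4490.000; R: 5465.000.
Minimum at P.

P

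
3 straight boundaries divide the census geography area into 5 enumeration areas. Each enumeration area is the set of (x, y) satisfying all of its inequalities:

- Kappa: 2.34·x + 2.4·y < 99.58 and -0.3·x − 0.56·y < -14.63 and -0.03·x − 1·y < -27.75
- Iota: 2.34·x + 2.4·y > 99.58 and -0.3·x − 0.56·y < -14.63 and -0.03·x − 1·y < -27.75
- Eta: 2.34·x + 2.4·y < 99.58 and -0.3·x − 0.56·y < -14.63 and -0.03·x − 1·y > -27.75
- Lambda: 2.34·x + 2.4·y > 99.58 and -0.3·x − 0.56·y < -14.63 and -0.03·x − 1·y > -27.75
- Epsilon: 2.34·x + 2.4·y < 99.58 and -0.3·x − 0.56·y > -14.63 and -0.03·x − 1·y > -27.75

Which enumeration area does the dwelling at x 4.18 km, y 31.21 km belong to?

Kappa

2.34·4.18 + 2.4·31.21 = 84.685, which is < 99.58
-0.3·4.18 − 0.56·31.21 = -18.732, which is < -14.63
-0.03·4.18 − 1·31.21 = -31.335, which is < -27.75
This sign pattern matches Kappa.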